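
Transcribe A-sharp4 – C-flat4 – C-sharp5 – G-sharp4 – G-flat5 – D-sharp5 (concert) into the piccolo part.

The piccolo sounds a perfect octave above written, so the written part must be a perfect octave below concert — transpose each note down.
A#4 becomes A#3
Cb4 becomes Cb3
C#5 becomes C#4
G#4 becomes G#3
Gb5 becomes Gb4
D#5 becomes D#4

A#3 Cb3 C#4 G#3 Gb4 D#4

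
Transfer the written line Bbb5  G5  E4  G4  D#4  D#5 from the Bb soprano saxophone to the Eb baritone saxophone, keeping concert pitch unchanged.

Fb7 D7 B5 D6 A#5 A#6

First find concert pitch: the Bb soprano saxophone sounds a major second below written, so Bbb5 G5 E4 G4 D#4 D#5 sounds Abb5 F5 D4 F4 C#4 C#5.
Then write for Eb baritone saxophone: it sounds a major thirteenth below written, so the part must be a major thirteenth above concert.
Abb5 → Fb7
F5 → D7
D4 → B5
F4 → D6
C#4 → A#5
C#5 → A#6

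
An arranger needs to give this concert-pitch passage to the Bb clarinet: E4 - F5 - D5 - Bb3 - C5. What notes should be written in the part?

The Bb clarinet sounds a major second below written, so the written part must be a major second above concert — transpose each note up.
E4 becomes F#4
F5 becomes G5
D5 becomes E5
Bb3 becomes C4
C5 becomes D5

F#4 G5 E5 C4 D5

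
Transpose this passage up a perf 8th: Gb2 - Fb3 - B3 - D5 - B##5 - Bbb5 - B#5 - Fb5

A perfect octave up from Gb2 gives Gb3.
A perfect octave up from Fb3 gives Fb4.
A perfect octave up from B3 gives B4.
D5: an octave up reaches D, and 12 semitones makes it D6.
B##5: an octave up reaches B, and 12 semitones makes it B##6.
Bbb5 up a perfect octave is Bbb6.
B#5: an octave up reaches B, and 12 semitones makes it B#6.
A perfect octave up from Fb5 gives Fb6.

Gb3 Fb4 B4 D6 B##6 Bbb6 B#6 Fb6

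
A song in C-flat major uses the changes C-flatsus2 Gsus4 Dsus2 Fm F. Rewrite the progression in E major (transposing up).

Esus2 B#sus4 F##sus2 A#m A#

C-flat major up to E major is an augmented third; each chord root moves by that interval while the quality stays the same.
C-flatsus2: root C-flat up an augmented third → E, giving Esus2.
Gsus4: root G up an augmented third → B#, giving B#sus4.
Dsus2: root D up an augmented third → F##, giving F##sus2.
Fm: root F up an augmented third → A#, giving A#m.
F: root F up an augmented third → A#, giving A#.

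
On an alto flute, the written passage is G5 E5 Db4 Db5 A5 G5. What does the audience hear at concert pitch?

D5 B4 Ab3 Ab4 E5 D5

Written C4 on the alto flute sounds as G3, a perfect fourth lower; apply that shift to every note.
G5 → D5
E5 → B4
Db4 → Ab3
Db5 → Ab4
A5 → E5
G5 → D5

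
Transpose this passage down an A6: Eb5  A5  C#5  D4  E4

Gbb4 Cb5 Eb4 Fb3 Gb3

Eb5 gives Gbb4
A5 gives Cb5
C#5 gives Eb4
D4 gives Fb3
E4 gives Gb3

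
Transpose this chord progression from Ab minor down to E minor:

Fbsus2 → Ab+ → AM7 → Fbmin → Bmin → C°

Ab minor down to E minor is a diminished fourth; each chord root moves by that interval while the quality stays the same.
Fbsus2: root Fb down a diminished fourth → C, giving Csus2.
Ab+: root Ab down a diminished fourth → E, giving E+.
AM7: root A down a diminished fourth → E#, giving E#M7.
Fbmin: root Fb down a diminished fourth → C, giving Cmin.
Bmin: root B down a diminished fourth → F##, giving F##min.
C°: root C down a diminished fourth → G#, giving G#°.

Csus2 E+ E#M7 Cmin F##min G#°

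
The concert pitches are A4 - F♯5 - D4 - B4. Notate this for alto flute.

D5 B5 G4 E5

Written C4 sounds as G3 on the alto flute, so concert pitches are written a perfect fourth up.
A4 -> D5
F#5 -> B5
D4 -> G4
B4 -> E5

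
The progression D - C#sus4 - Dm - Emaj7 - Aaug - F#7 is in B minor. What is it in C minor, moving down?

Eb Dsus4 Ebm Fmaj7 Bbaug G7

B minor down to C minor is a major seventh; each chord root moves by that interval while the quality stays the same.
D: root D down a major seventh → Eb, giving Eb.
C#sus4: root C# down a major seventh → D, giving Dsus4.
Dm: root D down a major seventh → Eb, giving Ebm.
Emaj7: root E down a major seventh → F, giving Fmaj7.
Aaug: root A down a major seventh → Bb, giving Bbaug.
F#7: root F# down a major seventh → G, giving G7.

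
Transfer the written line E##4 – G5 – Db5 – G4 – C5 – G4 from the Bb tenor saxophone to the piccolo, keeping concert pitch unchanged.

First find concert pitch: the Bb tenor saxophone sounds a major ninth below written, so E##4 G5 Db5 G4 C5 G4 sounds D##3 F4 Cb4 F3 Bb3 F3.
Then write for piccolo: it sounds a perfect octave above written, so the part must be a perfect octave below concert.
D##3 → D##2
F4 → F3
Cb4 → Cb3
F3 → F2
Bb3 → Bb2
F3 → F2

D##2 F3 Cb3 F2 Bb2 F2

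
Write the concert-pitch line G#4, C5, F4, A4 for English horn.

The English horn sounds a perfect fifth below written, so the written part must be a perfect fifth above concert — transpose each note up.
G#4 becomes D#5
C5 becomes G5
F4 becomes C5
A4 becomes E5

D#5 G5 C5 E5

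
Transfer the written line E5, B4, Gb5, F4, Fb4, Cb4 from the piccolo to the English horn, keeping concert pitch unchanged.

B6 F#6 Db7 C6 Cb6 Gb5

First find concert pitch: the piccolo sounds a perfect octave above written, so E5 B4 Gb5 F4 Fb4 Cb4 sounds E6 B5 Gb6 F5 Fb5 Cb5.
Then write for English horn: it sounds a perfect fifth below written, so the part must be a perfect fifth above concert.
E6 → B6
B5 → F#6
Gb6 → Db7
F5 → C6
Fb5 → Cb6
Cb5 → Gb5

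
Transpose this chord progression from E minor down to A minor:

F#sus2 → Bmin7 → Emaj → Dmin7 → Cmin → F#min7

Bsus2 Emin7 Amaj Gmin7 Fmin Bmin7

E minor down to A minor is a perfect fifth; each chord root moves by that interval while the quality stays the same.
F#sus2: root F# down a perfect fifth → B, giving Bsus2.
Bmin7: root B down a perfect fifth → E, giving Emin7.
Emaj: root E down a perfect fifth → A, giving Amaj.
Dmin7: root D down a perfect fifth → G, giving Gmin7.
Cmin: root C down a perfect fifth → F, giving Fmin.
F#min7: root F# down a perfect fifth → B, giving Bmin7.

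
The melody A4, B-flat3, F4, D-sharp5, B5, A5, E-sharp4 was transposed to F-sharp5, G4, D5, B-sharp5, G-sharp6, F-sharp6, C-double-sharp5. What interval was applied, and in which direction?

up a major sixth

From A4 to F#5 is 6 letter names — a sixth of some quality.
A4 to F#5 is 9 semitones, which makes it a major sixth; the second version is higher, so the direction is up.
Checking another pair — E#4 → C##5 — gives the same interval.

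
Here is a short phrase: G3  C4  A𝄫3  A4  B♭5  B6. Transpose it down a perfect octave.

G3: an octave down reaches G, and 12 semitones makes it G2.
C4 down a perfect octave is C3.
Abb3 down a perfect octave is Abb2.
A perfect octave down from A4 gives A3.
Bb5 down a perfect octave is Bb4.
A perfect octave down from B6 gives B5.

G2 C3 Abb2 A3 Bb4 B5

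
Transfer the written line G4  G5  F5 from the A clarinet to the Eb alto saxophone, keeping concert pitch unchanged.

C#5 C#6 B5

First find concert pitch: the A clarinet sounds a minor third below written, so G4 G5 F5 sounds E4 E5 D5.
Then write for Eb alto saxophone: it sounds a major sixth below written, so the part must be a major sixth above concert.
E4 → C#5
E5 → C#6
D5 → B5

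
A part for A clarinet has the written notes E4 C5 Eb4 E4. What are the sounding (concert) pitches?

C#4 A4 C4 C#4

Written C4 on the A clarinet sounds as A3, a minor third lower; apply that shift to every note.
E4 to C#4
C5 to A4
Eb4 to C4
E4 to C#4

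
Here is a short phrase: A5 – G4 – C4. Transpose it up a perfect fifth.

A5 becomes E6
G4 becomes D5
C4 becomes G4

E6 D5 G4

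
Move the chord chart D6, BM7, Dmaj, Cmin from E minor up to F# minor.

E6 C#M7 Emaj Dmin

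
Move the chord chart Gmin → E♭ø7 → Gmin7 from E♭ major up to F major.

E♭ major up to F major is a major second; each chord root moves by that interval while the quality stays the same.
Gmin: root G up a major second → A, giving Amin.
E♭ø7: root E♭ up a major second → F, giving Fø7.
Gmin7: root G up a major second → A, giving Amin7.

Amin Fø7 Amin7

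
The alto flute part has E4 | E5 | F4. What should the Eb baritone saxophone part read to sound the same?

First find concert pitch: the alto flute sounds a perfect fourth below written, so E4 E5 F4 sounds B3 B4 C4.
Then write for Eb baritone saxophone: it sounds a major thirteenth below written, so the part must be a major thirteenth above concert.
B3 → G#5
B4 → G#6
C4 → A5

G#5 G#6 A5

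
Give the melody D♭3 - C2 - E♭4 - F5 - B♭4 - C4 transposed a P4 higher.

Gb3 F2 Ab4 Bb5 Eb5 F4

Db3 to Gb3
C2 to F2
Eb4 to Ab4
F5 to Bb5
Bb4 to Eb5
C4 to F4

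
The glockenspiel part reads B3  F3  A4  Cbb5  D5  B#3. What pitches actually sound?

B5 F5 A6 Cbb7 D7 B#5

Written C4 on the glockenspiel sounds as C6, a perfect fifteenth higher; apply that shift to every note.
B3 becomes B5
F3 becomes F5
A4 becomes A6
Cbb5 becomes Cbb7
D5 becomes D7
B#3 becomes B#5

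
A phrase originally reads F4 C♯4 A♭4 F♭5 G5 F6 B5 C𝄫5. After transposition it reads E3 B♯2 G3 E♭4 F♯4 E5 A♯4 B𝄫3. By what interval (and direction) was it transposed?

down a minor ninth

Take the first pair: F4 → E3. F to E spans 9 letter names, so the interval is some kind of ninth.
E3 to F4 is 13 semitones, which makes it a minor ninth; the second version is lower, so the direction is down.
Checking another pair — Cbb5 → Bbb3 — gives the same interval.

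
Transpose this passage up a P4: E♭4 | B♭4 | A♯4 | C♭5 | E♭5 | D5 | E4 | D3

Ab4 Eb5 D#5 Fb5 Ab5 G5 A4 G3

Eb4 to Ab4
Bb4 to Eb5
A#4 to D#5
Cb5 to Fb5
Eb5 to Ab5
D5 to G5
E4 to A4
D3 to G3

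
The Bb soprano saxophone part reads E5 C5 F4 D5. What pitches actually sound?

Written C4 on the Bb soprano saxophone sounds as Bb3, a major second lower; apply that shift to every note.
E5 gives D5
C5 gives Bb4
F4 gives Eb4
D5 gives C5

D5 Bb4 Eb4 C5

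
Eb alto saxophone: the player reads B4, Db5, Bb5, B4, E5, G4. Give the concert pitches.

The Eb alto saxophone sounds a major sixth below written, so transpose each written note down a major sixth.
B4 becomes D4
Db5 becomes Fb4
Bb5 becomes Db5
B4 becomes D4
E5 becomes G4
G4 becomes Bb3

D4 Fb4 Db5 D4 G4 Bb3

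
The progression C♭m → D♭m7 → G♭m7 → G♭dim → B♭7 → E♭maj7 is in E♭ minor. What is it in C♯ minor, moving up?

Am Bm7 Em7 Edim G#7 C#maj7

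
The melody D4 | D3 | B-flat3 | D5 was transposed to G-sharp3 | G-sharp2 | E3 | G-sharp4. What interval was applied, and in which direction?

From D4 to G#3 is 5 letter names — a fifth of some quality.
G#3 to D4 is 6 semitones, which makes it a diminished fifth; the second version is lower, so the direction is down.
Checking another pair — D5 → G#4 — gives the same interval.

down a diminished fifth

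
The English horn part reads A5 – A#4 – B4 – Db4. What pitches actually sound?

The English horn sounds a perfect fifth below written, so transpose each written note down a perfect fifth.
A5 gives D5
A#4 gives D#4
B4 gives E4
Db4 gives Gb3

D5 D#4 E4 Gb3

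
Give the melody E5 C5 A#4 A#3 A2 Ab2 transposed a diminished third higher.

Gb5 Ebb5 C5 C4 Cb3 Cbb3

E5: a third up reaches G, and 2 semitones makes it Gb5.
A diminished third up from C5 gives Ebb5.
A diminished third up from A#4 gives C5.
A#3: a third up reaches C, and 2 semitones makes it C4.
A diminished third up from A2 gives Cb3.
A diminished third up from Ab2 gives Cbb3.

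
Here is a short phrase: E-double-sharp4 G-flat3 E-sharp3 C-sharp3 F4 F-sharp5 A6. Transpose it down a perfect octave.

E##4: an octave down reaches E, and 12 semitones makes it E##3.
A perfect octave down from Gb3 gives Gb2.
A perfect octave down from E#3 gives E#2.
C#3 down a perfect octave is C#2.
F4: an octave down reaches F, and 12 semitones makes it F3.
F#5: an octave down reaches F, and 12 semitones makes it F#4.
A6: an octave down reaches A, and 12 semitones makes it A5.

E##3 Gb2 E#2 C#2 F3 F#4 A5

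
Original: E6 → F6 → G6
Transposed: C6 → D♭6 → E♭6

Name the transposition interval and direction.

down a major third

Take the first pair: E6 → C6. E to C spans 3 letter names, so the interval is some kind of third.
C6 to E6 is 4 semitones, which makes it a major third; the second version is lower, so the direction is down.
Checking another pair — G6 → Eb6 — gives the same interval.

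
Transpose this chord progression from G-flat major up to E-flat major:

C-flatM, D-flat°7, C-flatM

AbM Bb°7 AbM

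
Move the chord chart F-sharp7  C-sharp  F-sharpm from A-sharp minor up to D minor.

Bb7 F Bbm

A-sharp minor up to D minor is a diminished fourth; each chord root moves by that interval while the quality stays the same.
F-sharp7: root F-sharp up a diminished fourth → Bb, giving Bb7.
C-sharp: root C-sharp up a diminished fourth → F, giving F.
F-sharpm: root F-sharp up a diminished fourth → Bb, giving Bbm.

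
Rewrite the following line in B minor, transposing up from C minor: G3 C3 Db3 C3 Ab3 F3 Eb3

From C up to B is a major seventh; apply that to each pitch.
G3 → F#4
C3 → B3
Db3 → C4
C3 → B3
Ab3 → G4
F3 → E4
Eb3 → D4

F#4 B3 C4 B3 G4 E4 D4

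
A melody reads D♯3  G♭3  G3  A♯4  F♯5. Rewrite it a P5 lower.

D#3 down a perfect fifth is G#2.
A perfect fifth down from Gb3 gives Cb3.
G3 down a perfect fifth is C3.
A perfect fifth down from A#4 gives D#4.
A perfect fifth down from F#5 gives B4.

G#2 Cb3 C3 D#4 B4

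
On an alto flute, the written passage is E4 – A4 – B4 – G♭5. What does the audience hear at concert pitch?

B3 E4 F#4 Db5

Written C4 on the alto flute sounds as G3, a perfect fourth lower; apply that shift to every note.
E4 gives B3
A4 gives E4
B4 gives F#4
Gb5 gives Db5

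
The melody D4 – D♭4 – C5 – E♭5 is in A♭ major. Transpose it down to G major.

From A♭ down to G is a minor second; apply that to each pitch.
D4 to C#4
Db4 to C4
C5 to B4
Eb5 to D5

C#4 C4 B4 D5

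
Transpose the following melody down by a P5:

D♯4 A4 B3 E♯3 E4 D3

G#3 D4 E3 A#2 A3 G2

D#4: a fifth down reaches G, and 7 semitones makes it G#3.
A4: a fifth down reaches D, and 7 semitones makes it D4.
B3: a fifth down reaches E, and 7 semitones makes it E3.
A perfect fifth down from E#3 gives A#2.
E4: a fifth down reaches A, and 7 semitones makes it A3.
A perfect fifth down from D3 gives G2.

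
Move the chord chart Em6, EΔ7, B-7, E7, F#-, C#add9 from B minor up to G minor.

Cm6 CΔ7 G-7 C7 D- Aadd9

B minor up to G minor is a minor sixth; each chord root moves by that interval while the quality stays the same.
Em6: root E up a minor sixth → C, giving Cm6.
EΔ7: root E up a minor sixth → C, giving CΔ7.
B-7: root B up a minor sixth → G, giving G-7.
E7: root E up a minor sixth → C, giving C7.
F#-: root F# up a minor sixth → D, giving D-.
C#add9: root C# up a minor sixth → A, giving Aadd9.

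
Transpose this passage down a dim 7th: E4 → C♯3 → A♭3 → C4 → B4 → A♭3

E4 becomes F##3
C#3 becomes D##2
Ab3 becomes B2
C4 becomes D#3
B4 becomes C##4
Ab3 becomes B2

F##3 D##2 B2 D#3 C##4 B2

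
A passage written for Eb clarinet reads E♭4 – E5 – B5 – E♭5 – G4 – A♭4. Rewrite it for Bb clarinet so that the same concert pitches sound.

First find concert pitch: the Eb clarinet sounds a minor third above written, so E♭4 E5 B5 E♭5 G4 A♭4 sounds Gb4 G5 D6 Gb5 Bb4 Cb5.
Then write for Bb clarinet: it sounds a major second below written, so the part must be a major second above concert.
Gb4 → Ab4
G5 → A5
D6 → E6
Gb5 → Ab5
Bb4 → C5
Cb5 → Db5

Ab4 A5 E6 Ab5 C5 Db5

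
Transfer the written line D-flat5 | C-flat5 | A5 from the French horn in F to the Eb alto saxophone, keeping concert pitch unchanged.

Eb5 Db5 B5

First find concert pitch: the French horn in F sounds a perfect fifth below written, so D-flat5 C-flat5 A5 sounds Gb4 Fb4 D5.
Then write for Eb alto saxophone: it sounds a major sixth below written, so the part must be a major sixth above concert.
Gb4 → Eb5
Fb4 → Db5
D5 → B5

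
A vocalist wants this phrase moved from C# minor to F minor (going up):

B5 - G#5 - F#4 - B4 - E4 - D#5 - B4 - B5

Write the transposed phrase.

C# minor to F minor up is a diminished fourth, so every note moves up by that interval.
B5 → Eb6
G#5 → C6
F#4 → Bb4
B4 → Eb5
E4 → Ab4
D#5 → G5
B4 → Eb5
B5 → Eb6

Eb6 C6 Bb4 Eb5 Ab4 G5 Eb5 Eb6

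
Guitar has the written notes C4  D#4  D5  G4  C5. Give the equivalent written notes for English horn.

First find concert pitch: the guitar sounds a perfect octave below written, so C4 D#4 D5 G4 C5 sounds C3 D#3 D4 G3 C4.
Then write for English horn: it sounds a perfect fifth below written, so the part must be a perfect fifth above concert.
C3 → G3
D#3 → A#3
D4 → A4
G3 → D4
C4 → G4

G3 A#3 A4 D4 G4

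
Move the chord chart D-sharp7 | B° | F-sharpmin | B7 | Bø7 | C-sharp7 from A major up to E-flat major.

A major up to E-flat major is a diminished fifth; each chord root moves by that interval while the quality stays the same.
D-sharp7: root D-sharp up a diminished fifth → A, giving A7.
B°: root B up a diminished fifth → F, giving F°.
F-sharpmin: root F-sharp up a diminished fifth → C, giving Cmin.
B7: root B up a diminished fifth → F, giving F7.
Bø7: root B up a diminished fifth → F, giving Fø7.
C-sharp7: root C-sharp up a diminished fifth → G, giving G7.

A7 F° Cmin F7 Fø7 G7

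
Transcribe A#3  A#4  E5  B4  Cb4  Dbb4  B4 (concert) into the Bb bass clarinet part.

B#4 B#5 F#6 C#6 Db5 Ebb5 C#6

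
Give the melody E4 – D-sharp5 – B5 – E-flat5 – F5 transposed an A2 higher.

F##4 E##5 C##6 F#5 G#5

An augmented second up from E4 gives F##4.
D#5 up an augmented second is E##5.
B5 up an augmented second is C##6.
An augmented second up from Eb5 gives F#5.
F5 up an augmented second is G#5.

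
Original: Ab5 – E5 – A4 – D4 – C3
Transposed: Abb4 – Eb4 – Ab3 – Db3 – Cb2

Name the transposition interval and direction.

down an augmented octave

Take the first pair: Ab5 → Abb4. A to A spans 8 letter names, so the interval is some kind of octave.
Abb4 to Ab5 is 13 semitones, which makes it an augmented octave; the second version is lower, so the direction is down.
Checking another pair — C3 → Cb2 — gives the same interval.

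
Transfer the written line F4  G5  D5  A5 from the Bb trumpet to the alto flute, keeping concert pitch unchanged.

Ab4 Bb5 F5 C6

First find concert pitch: the Bb trumpet sounds a major second below written, so F4 G5 D5 A5 sounds Eb4 F5 C5 G5.
Then write for alto flute: it sounds a perfect fourth below written, so the part must be a perfect fourth above concert.
Eb4 → Ab4
F5 → Bb5
C5 → F5
G5 → C6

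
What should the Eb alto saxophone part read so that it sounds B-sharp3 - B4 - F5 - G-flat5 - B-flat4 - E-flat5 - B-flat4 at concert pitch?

The Eb alto saxophone sounds a major sixth below written, so the written part must be a major sixth above concert — transpose each note up.
B#3 gives G##4
B4 gives G#5
F5 gives D6
Gb5 gives Eb6
Bb4 gives G5
Eb5 gives C6
Bb4 gives G5

G##4 G#5 D6 Eb6 G5 C6 G5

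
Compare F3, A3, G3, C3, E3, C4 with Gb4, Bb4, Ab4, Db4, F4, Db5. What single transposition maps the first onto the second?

Take the first pair: F3 → Gb4. F to G spans 9 letter names, so the interval is some kind of ninth.
F3 to Gb4 is 13 semitones, which makes it a minor ninth; the second version is higher, so the direction is up.
Checking another pair — C4 → Db5 — gives the same interval.

up a minor ninth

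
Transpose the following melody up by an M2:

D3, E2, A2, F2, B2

E3 F#2 B2 G2 C#3

D3 becomes E3
E2 becomes F#2
A2 becomes B2
F2 becomes G2
B2 becomes C#3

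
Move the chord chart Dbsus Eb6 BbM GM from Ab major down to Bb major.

Ebsus F6 CM AM

Ab major down to Bb major is a minor seventh; each chord root moves by that interval while the quality stays the same.
Dbsus: root Db down a minor seventh → Eb, giving Ebsus.
Eb6: root Eb down a minor seventh → F, giving F6.
BbM: root Bb down a minor seventh → C, giving CM.
GM: root G down a minor seventh → A, giving AM.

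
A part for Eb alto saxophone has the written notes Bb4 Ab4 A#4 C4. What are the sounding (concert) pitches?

Db4 Cb4 C#4 Eb3

The Eb alto saxophone sounds a major sixth below written, so transpose each written note down a major sixth.
Bb4 → Db4
Ab4 → Cb4
A#4 → C#4
C4 → Eb3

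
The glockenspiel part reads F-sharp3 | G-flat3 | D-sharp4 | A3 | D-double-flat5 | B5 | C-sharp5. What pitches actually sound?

The glockenspiel sounds a perfect fifteenth above written, so transpose each written note up a perfect fifteenth.
F#3 → F#5
Gb3 → Gb5
D#4 → D#6
A3 → A5
Dbb5 → Dbb7
B5 → B7
C#5 → C#7

F#5 Gb5 D#6 A5 Dbb7 B7 C#7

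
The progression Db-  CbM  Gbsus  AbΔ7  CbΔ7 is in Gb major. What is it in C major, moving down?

G- FM Csus DΔ7 FΔ7

Gb major down to C major is a diminished fifth; each chord root moves by that interval while the quality stays the same.
Db-: root Db down a diminished fifth → G, giving G-.
CbM: root Cb down a diminished fifth → F, giving FM.
Gbsus: root Gb down a diminished fifth → C, giving Csus.
AbΔ7: root Ab down a diminished fifth → D, giving DΔ7.
CbΔ7: root Cb down a diminished fifth → F, giving FΔ7.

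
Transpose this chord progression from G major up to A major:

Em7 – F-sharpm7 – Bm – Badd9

F#m7 G#m7 C#m C#add9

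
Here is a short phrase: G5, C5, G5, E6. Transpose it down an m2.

G5 -> F#5
C5 -> B4
G5 -> F#5
E6 -> D#6

F#5 B4 F#5 D#6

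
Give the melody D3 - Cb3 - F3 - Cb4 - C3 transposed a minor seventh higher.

D3 to C4
Cb3 to Bbb3
F3 to Eb4
Cb4 to Bbb4
C3 to Bb3

C4 Bbb3 Eb4 Bbb4 Bb3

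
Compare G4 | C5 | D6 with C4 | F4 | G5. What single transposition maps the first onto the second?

Take the first pair: G4 → C4. G to C spans 5 letter names, so the interval is some kind of fifth.
C4 to G4 is 7 semitones, which makes it a perfect fifth; the second version is lower, so the direction is down.
Checking another pair — D6 → G5 — gives the same interval.

down a perfect fifth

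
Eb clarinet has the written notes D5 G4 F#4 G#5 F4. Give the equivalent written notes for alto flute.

Bb5 Eb5 D5 E6 Db5

First find concert pitch: the Eb clarinet sounds a minor third above written, so D5 G4 F#4 G#5 F4 sounds F5 Bb4 A4 B5 Ab4.
Then write for alto flute: it sounds a perfect fourth below written, so the part must be a perfect fourth above concert.
F5 → Bb5
Bb4 → Eb5
A4 → D5
B5 → E6
Ab4 → Db5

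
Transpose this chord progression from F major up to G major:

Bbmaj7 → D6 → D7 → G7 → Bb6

Cmaj7 E6 E7 A7 C6

F major up to G major is a major second; each chord root moves by that interval while the quality stays the same.
Bbmaj7: root Bb up a major second → C, giving Cmaj7.
D6: root D up a major second → E, giving E6.
D7: root D up a major second → E, giving E7.
G7: root G up a major second → A, giving A7.
Bb6: root Bb up a major second → C, giving C6.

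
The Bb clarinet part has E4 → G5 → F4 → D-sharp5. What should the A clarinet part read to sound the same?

F4 Ab5 Gb4 E5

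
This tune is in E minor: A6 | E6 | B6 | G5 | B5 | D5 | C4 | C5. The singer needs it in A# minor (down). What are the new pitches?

D#6 A#5 E#6 C#5 E#5 G#4 F#3 F#4

E minor to A# minor down is a diminished fifth, so every note moves down by that interval.
A6 to D#6
E6 to A#5
B6 to E#6
G5 to C#5
B5 to E#5
D5 to G#4
C4 to F#3
C5 to F#4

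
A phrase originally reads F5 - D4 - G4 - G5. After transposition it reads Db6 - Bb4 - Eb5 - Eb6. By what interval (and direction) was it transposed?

Take the first pair: F5 → Db6. F to D spans 6 letter names, so the interval is some kind of sixth.
F5 to Db6 is 8 semitones, which makes it a minor sixth; the second version is higher, so the direction is up.
Checking another pair — G5 → Eb6 — gives the same interval.

up a minor sixth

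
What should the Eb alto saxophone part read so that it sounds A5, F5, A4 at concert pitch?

F#6 D6 F#5

Written C4 sounds as Eb3 on the Eb alto saxophone, so concert pitches are written a major sixth up.
A5 gives F#6
F5 gives D6
A4 gives F#5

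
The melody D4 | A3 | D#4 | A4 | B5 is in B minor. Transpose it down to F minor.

B minor to F minor down is an augmented fourth, so every note moves down by that interval.
D4 to Ab3
A3 to Eb3
D#4 to A3
A4 to Eb4
B5 to F5

Ab3 Eb3 A3 Eb4 F5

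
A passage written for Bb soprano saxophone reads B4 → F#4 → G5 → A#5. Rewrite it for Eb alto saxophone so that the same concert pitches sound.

F#5 C#5 D6 E#6

First find concert pitch: the Bb soprano saxophone sounds a major second below written, so B4 F#4 G5 A#5 sounds A4 E4 F5 G#5.
Then write for Eb alto saxophone: it sounds a major sixth below written, so the part must be a major sixth above concert.
A4 → F#5
E4 → C#5
F5 → D6
G#5 → E#6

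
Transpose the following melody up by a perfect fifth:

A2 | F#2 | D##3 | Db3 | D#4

E3 C#3 A##3 Ab3 A#4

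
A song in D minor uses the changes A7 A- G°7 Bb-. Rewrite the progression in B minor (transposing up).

F#7 F#- E°7 G-

D minor up to B minor is a major sixth; each chord root moves by that interval while the quality stays the same.
A7: root A up a major sixth → F#, giving F#7.
A-: root A up a major sixth → F#, giving F#-.
G°7: root G up a major sixth → E, giving E°7.
Bb-: root Bb up a major sixth → G, giving G-.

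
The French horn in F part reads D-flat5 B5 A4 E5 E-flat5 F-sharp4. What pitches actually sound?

Written C4 on the French horn in F sounds as F3, a perfect fifth lower; apply that shift to every note.
Db5 gives Gb4
B5 gives E5
A4 gives D4
E5 gives A4
Eb5 gives Ab4
F#4 gives B3

Gb4 E5 D4 A4 Ab4 B3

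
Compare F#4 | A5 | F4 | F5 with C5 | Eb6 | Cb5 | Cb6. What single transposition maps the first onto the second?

up a diminished fifth

Take the first pair: F#4 → C5. F to C spans 5 letter names, so the interval is some kind of fifth.
F#4 to C5 is 6 semitones, which makes it a diminished fifth; the second version is higher, so the direction is up.
Checking another pair — F5 → Cb6 — gives the same interval.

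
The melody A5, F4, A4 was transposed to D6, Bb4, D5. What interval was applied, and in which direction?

From A5 to D6 is 4 letter names — a fourth of some quality.
A5 to D6 is 5 semitones, which makes it a perfect fourth; the second version is higher, so the direction is up.
Checking another pair — A4 → D5 — gives the same interval.

up a perfect fourth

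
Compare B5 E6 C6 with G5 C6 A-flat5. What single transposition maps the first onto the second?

down a major third

Take the first pair: B5 → G5. B to G spans 3 letter names, so the interval is some kind of third.
G5 to B5 is 4 semitones, which makes it a major third; the second version is lower, so the direction is down.
Checking another pair — C6 → Ab5 — gives the same interval.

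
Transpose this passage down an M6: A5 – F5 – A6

C5 Ab4 C6

A5 gives C5
F5 gives Ab4
A6 gives C6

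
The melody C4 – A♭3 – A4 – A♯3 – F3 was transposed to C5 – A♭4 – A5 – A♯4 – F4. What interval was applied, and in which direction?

From C4 to C5 is 8 letter names — an octave of some quality.
C4 to C5 is 12 semitones, which makes it a perfect octave; the second version is higher, so the direction is up.
Checking another pair — F3 → F4 — gives the same interval.

up a perfect octave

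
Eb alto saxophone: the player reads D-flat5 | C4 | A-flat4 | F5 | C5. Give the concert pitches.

The Eb alto saxophone sounds a major sixth below written, so transpose each written note down a major sixth.
Db5 becomes Fb4
C4 becomes Eb3
Ab4 becomes Cb4
F5 becomes Ab4
C5 becomes Eb4

Fb4 Eb3 Cb4 Ab4 Eb4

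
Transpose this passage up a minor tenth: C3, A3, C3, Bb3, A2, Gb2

A minor tenth up from C3 gives Eb4.
A3: a tenth up reaches C, and 15 semitones makes it C5.
A minor tenth up from C3 gives Eb4.
A minor tenth up from Bb3 gives Db5.
A2 up a minor tenth is C4.
A minor tenth up from Gb2 gives Bbb3.

Eb4 C5 Eb4 Db5 C4 Bbb3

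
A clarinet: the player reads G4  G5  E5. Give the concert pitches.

E4 E5 C#5

The A clarinet sounds a minor third below written, so transpose each written note down a minor third.
G4 → E4
G5 → E5
E5 → C#5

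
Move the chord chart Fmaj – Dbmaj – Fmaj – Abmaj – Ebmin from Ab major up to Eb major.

Ab major up to Eb major is a perfect fifth; each chord root moves by that interval while the quality stays the same.
Fmaj: root F up a perfect fifth → C, giving Cmaj.
Dbmaj: root Db up a perfect fifth → Ab, giving Abmaj.
Fmaj: root F up a perfect fifth → C, giving Cmaj.
Abmaj: root Ab up a perfect fifth → Eb, giving Ebmaj.
Ebmin: root Eb up a perfect fifth → Bb, giving Bbmin.

Cmaj Abmaj Cmaj Ebmaj Bbmin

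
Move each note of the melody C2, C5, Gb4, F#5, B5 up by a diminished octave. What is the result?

Cb3 Cb6 Gbb5 F6 Bb6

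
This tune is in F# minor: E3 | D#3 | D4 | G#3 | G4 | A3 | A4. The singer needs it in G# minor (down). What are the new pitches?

F#2 E#2 E3 A#2 A3 B2 B3

From F# down to G# is a minor seventh; apply that to each pitch.
E3 becomes F#2
D#3 becomes E#2
D4 becomes E3
G#3 becomes A#2
G4 becomes A3
A3 becomes B2
A4 becomes B3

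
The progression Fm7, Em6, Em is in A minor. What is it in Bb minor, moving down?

Gbm7 Fm6 Fm

A minor down to Bb minor is a major seventh; each chord root moves by that interval while the quality stays the same.
Fm7: root F down a major seventh → Gb, giving Gbm7.
Em6: root E down a major seventh → F, giving Fm6.
Em: root E down a major seventh → F, giving Fm.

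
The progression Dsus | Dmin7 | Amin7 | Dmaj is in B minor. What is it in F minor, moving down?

Absus Abmin7 Ebmin7 Abmaj

B minor down to F minor is an augmented fourth; each chord root moves by that interval while the quality stays the same.
Dsus: root D down an augmented fourth → Ab, giving Absus.
Dmin7: root D down an augmented fourth → Ab, giving Abmin7.
Amin7: root A down an augmented fourth → Eb, giving Ebmin7.
Dmaj: root D down an augmented fourth → Ab, giving Abmaj.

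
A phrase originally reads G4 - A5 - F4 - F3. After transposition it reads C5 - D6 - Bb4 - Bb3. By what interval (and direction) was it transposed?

From G4 to C5 is 4 letter names — a fourth of some quality.
G4 to C5 is 5 semitones, which makes it a perfect fourth; the second version is higher, so the direction is up.
Checking another pair — F3 → Bb3 — gives the same interval.

up a perfect fourth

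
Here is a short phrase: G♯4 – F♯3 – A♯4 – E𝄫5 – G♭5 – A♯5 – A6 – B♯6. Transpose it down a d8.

G#4: an octave down reaches G, and 11 semitones makes it G##3.
F#3: an octave down reaches F, and 11 semitones makes it F##2.
A diminished octave down from A#4 gives A##3.
A diminished octave down from Ebb5 gives Eb4.
A diminished octave down from Gb5 gives G4.
A#5: an octave down reaches A, and 11 semitones makes it A##4.
A diminished octave down from A6 gives A#5.
A diminished octave down from B#6 gives B##5.

G##3 F##2 A##3 Eb4 G4 A##4 A#5 B##5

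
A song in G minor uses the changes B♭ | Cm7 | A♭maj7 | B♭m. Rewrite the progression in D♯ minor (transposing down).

F# G#m7 Emaj7 F#m

G minor down to D♯ minor is a diminished fourth; each chord root moves by that interval while the quality stays the same.
B♭: root B♭ down a diminished fourth → F#, giving F#.
Cm7: root C down a diminished fourth → G#, giving G#m7.
A♭maj7: root A♭ down a diminished fourth → E, giving Emaj7.
B♭m: root B♭ down a diminished fourth → F#, giving F#m.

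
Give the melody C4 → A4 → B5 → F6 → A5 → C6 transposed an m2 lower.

B3 G#4 A#5 E6 G#5 B5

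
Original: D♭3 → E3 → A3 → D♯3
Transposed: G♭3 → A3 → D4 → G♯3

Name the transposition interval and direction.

up a perfect fourth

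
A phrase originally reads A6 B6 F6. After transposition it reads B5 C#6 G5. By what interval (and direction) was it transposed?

Take the first pair: A6 → B5. A to B spans 7 letter names, so the interval is some kind of seventh.
B5 to A6 is 10 semitones, which makes it a minor seventh; the second version is lower, so the direction is down.
Checking another pair — F6 → G5 — gives the same interval.

down a minor seventh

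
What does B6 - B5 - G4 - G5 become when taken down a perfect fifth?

E6 E5 C4 C5

B6 gives E6
B5 gives E5
G4 gives C4
G5 gives C5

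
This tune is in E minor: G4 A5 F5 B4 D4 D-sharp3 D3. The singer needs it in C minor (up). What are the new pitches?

From E up to C is a minor sixth; apply that to each pitch.
G4 -> Eb5
A5 -> F6
F5 -> Db6
B4 -> G5
D4 -> Bb4
D#3 -> B3
D3 -> Bb3

Eb5 F6 Db6 G5 Bb4 B3 Bb3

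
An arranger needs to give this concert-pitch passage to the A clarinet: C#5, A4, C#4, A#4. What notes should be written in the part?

E5 C5 E4 C#5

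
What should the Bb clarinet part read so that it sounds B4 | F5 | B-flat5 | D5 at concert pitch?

C#5 G5 C6 E5

Written C4 sounds as Bb3 on the Bb clarinet, so concert pitches are written a major second up.
B4 gives C#5
F5 gives G5
Bb5 gives C6
D5 gives E5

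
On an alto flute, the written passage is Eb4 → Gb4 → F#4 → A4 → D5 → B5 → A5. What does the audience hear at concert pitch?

Written C4 on the alto flute sounds as G3, a perfect fourth lower; apply that shift to every note.
Eb4 -> Bb3
Gb4 -> Db4
F#4 -> C#4
A4 -> E4
D5 -> A4
B5 -> F#5
A5 -> E5

Bb3 Db4 C#4 E4 A4 F#5 E5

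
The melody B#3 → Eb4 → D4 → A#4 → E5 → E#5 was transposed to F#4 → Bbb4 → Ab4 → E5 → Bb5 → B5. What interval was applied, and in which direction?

From B#3 to F#4 is 5 letter names — a fifth of some quality.
B#3 to F#4 is 6 semitones, which makes it a diminished fifth; the second version is higher, so the direction is up.
Checking another pair — E#5 → B5 — gives the same interval.

up a diminished fifth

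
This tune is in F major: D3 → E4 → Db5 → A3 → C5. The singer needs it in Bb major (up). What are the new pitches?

G3 A4 Gb5 D4 F5

From F up to Bb is a perfect fourth; apply that to each pitch.
D3 gives G3
E4 gives A4
Db5 gives Gb5
A3 gives D4
C5 gives F5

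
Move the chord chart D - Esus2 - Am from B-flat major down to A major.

C# D#sus2 G#m

B-flat major down to A major is a minor second; each chord root moves by that interval while the quality stays the same.
D: root D down a minor second → C#, giving C#.
Esus2: root E down a minor second → D#, giving D#sus2.
Am: root A down a minor second → G#, giving G#m.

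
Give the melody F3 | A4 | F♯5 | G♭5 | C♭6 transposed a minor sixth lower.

A2 C#4 A#4 Bb4 Eb5

F3 becomes A2
A4 becomes C#4
F#5 becomes A#4
Gb5 becomes Bb4
Cb6 becomes Eb5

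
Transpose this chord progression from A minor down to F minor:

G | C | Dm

A minor down to F minor is a major third; each chord root moves by that interval while the quality stays the same.
G: root G down a major third → Eb, giving Eb.
C: root C down a major third → Ab, giving Ab.
Dm: root D down a major third → Bb, giving Bbm.

Eb Ab Bbm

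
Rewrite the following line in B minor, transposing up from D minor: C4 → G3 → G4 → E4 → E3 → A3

A4 E4 E5 C#5 C#4 F#4

From D up to B is a major sixth; apply that to each pitch.
C4 -> A4
G3 -> E4
G4 -> E5
E4 -> C#5
E3 -> C#4
A3 -> F#4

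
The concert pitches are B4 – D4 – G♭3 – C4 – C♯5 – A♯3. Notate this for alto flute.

E5 G4 Cb4 F4 F#5 D#4

The alto flute sounds a perfect fourth below written, so the written part must be a perfect fourth above concert — transpose each note up.
B4 gives E5
D4 gives G4
Gb3 gives Cb4
C4 gives F4
C#5 gives F#5
A#3 gives D#4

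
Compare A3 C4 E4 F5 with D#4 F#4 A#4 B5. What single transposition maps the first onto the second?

From A3 to D#4 is 4 letter names — a fourth of some quality.
A3 to D#4 is 6 semitones, which makes it an augmented fourth; the second version is higher, so the direction is up.
Checking another pair — F5 → B5 — gives the same interval.

up an augmented fourth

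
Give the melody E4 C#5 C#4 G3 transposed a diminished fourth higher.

E4 → Ab4
C#5 → F5
C#4 → F4
G3 → Cb4

Ab4 F5 F4 Cb4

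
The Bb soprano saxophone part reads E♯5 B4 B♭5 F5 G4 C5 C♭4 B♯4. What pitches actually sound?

D#5 A4 Ab5 Eb5 F4 Bb4 Bbb3 A#4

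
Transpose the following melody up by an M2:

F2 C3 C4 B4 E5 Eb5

G2 D3 D4 C#5 F#5 F5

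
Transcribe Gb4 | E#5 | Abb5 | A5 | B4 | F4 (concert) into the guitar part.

Written C4 sounds as C3 on the guitar, so concert pitches are written a perfect octave up.
Gb4 becomes Gb5
E#5 becomes E#6
Abb5 becomes Abb6
A5 becomes A6
B4 becomes B5
F4 becomes F5

Gb5 E#6 Abb6 A6 B5 F5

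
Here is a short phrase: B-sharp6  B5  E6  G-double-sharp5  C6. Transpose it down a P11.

B#6 down a perfect eleventh is F##5.
B5: an eleventh down reaches F, and 17 semitones makes it F#4.
E6: an eleventh down reaches B, and 17 semitones makes it B4.
G##5 down a perfect eleventh is D##4.
A perfect eleventh down from C6 gives G4.

F##5 F#4 B4 D##4 G4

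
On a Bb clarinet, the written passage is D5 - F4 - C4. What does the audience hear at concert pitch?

C5 Eb4 Bb3

Written C4 on the Bb clarinet sounds as Bb3, a major second lower; apply that shift to every note.
D5 → C5
F4 → Eb4
C4 → Bb3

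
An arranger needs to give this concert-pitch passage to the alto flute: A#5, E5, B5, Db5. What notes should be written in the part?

Written C4 sounds as G3 on the alto flute, so concert pitches are written a perfect fourth up.
A#5 becomes D#6
E5 becomes A5
B5 becomes E6
Db5 becomes Gb5

D#6 A5 E6 Gb5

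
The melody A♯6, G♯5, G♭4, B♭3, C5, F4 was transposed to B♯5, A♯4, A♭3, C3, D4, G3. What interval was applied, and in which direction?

down a minor seventh

Take the first pair: A#6 → B#5. A to B spans 7 letter names, so the interval is some kind of seventh.
B#5 to A#6 is 10 semitones, which makes it a minor seventh; the second version is lower, so the direction is down.
Checking another pair — F4 → G3 — gives the same interval.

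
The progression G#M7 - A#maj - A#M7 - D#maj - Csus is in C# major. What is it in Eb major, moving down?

C# major down to Eb major is an augmented sixth; each chord root moves by that interval while the quality stays the same.
G#M7: root G# down an augmented sixth → Bb, giving BbM7.
A#maj: root A# down an augmented sixth → C, giving Cmaj.
A#M7: root A# down an augmented sixth → C, giving CM7.
D#maj: root D# down an augmented sixth → F, giving Fmaj.
Csus: root C down an augmented sixth → Ebb, giving Ebbsus.

BbM7 Cmaj CM7 Fmaj Ebbsus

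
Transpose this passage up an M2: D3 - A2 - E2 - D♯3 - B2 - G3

D3 gives E3
A2 gives B2
E2 gives F#2
D#3 gives E#3
B2 gives C#3
G3 gives A3

E3 B2 F#2 E#3 C#3 A3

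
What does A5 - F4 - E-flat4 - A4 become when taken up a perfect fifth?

E6 C5 Bb4 E5

A5 → E6
F4 → C5
Eb4 → Bb4
A4 → E5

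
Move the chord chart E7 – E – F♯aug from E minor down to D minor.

D7 D Eaug

E minor down to D minor is a major second; each chord root moves by that interval while the quality stays the same.
E7: root E down a major second → D, giving D7.
E: root E down a major second → D, giving D.
F♯aug: root F♯ down a major second → E, giving Eaug.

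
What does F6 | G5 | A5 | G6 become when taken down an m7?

A minor seventh down from F6 gives G5.
G5: a seventh down reaches A, and 10 semitones makes it A4.
A minor seventh down from A5 gives B4.
A minor seventh down from G6 gives A5.

G5 A4 B4 A5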